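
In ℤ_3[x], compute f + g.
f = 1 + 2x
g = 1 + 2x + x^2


Add coefficients mod 3:
x^0: 1 + 1 = 2 (mod 3)
x^1: 2 + 2 = 1 (mod 3)
x^2: 0 + 1 = 1 (mod 3)
Result: 2 + x + x^2

f + g = 2 + x + x^2


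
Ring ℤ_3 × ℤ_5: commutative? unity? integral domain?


Direct product ring; commutative with unity (1,1); but (1,0)·(0,1) = (0,0) gives zero divisors, so not an integral domain
Commutative: Yes
Integral domain: No
Has unity: Yes

ℤ_3 × ℤ_5: Commutative=Yes, Unity=Yes


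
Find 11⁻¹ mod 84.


Use the extended Euclidean algorithm to write 1 = 11·s + 84·t; then s mod 84 is the inverse.
Euclidean algorithm:
  11 = 0·84 + 11
  84 = 7·11 + 7
  11 = 1·7 + 4
  7 = 1·4 + 3
  4 = 1·3 + 1
  3 = 3·1 + 0
gcd(11,84) = 1
Back-substitution gives: 11·(23) + 84·(-3) = 1
So 11⁻¹ ≡ 23 ≡ 23 (mod 84)
Check: 11 × 23 = 253 ≡ 1 (mod 84) ✓

11⁻¹ ≡ 23 (mod 84)


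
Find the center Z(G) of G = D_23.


Z(G) = {g ∈ G | gx = xg for all x ∈ G}
For odd n, Z(D_n) = {e}: no nontrivial rotation commutes with all reflections

Z(D_23) = {e}


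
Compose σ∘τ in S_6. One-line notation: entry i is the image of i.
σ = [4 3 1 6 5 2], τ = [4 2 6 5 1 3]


σ∘τ: apply τ first, then σ
1 →τ 4 →σ 6
2 →τ 2 →σ 3
3 →τ 6 →σ 2
4 →τ 5 →σ 5
5 →τ 1 →σ 4
6 →τ 3 →σ 1

σ∘τ = [6 3 2 5 4 1]


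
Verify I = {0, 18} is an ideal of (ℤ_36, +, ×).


Check ideal conditions for I = {0, 18} in ℤ_36:
(1) I is an additive subgroup? Yes
(2) For r ∈ ℤ_36 and a ∈ I: r·a ∈ I? Yes

Yes, I is an ideal of ℤ_36


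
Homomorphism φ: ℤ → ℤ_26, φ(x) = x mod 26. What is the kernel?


Kernel = preimage of identity
ker(φ) = {x ∈ ℤ : x ≡ 0 (mod 26)} = 26ℤ = {0, ±26, ±52, ...}

ker(φ) = 26ℤ


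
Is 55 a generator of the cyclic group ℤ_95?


g generates ℤ_n iff gcd(g, n) = 1
gcd(55, 95) = 5
Since gcd = 5 ≠ 1, ⟨55⟩ has order 19 < 95, so 55 is not a generator.

No, 55 does not generate ℤ_95


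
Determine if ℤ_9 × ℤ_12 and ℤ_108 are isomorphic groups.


Comparing ℤ_9 × ℤ_12 and ℤ_108:
gcd(9,12) = 3 ≠ 1. Max element order in ℤ_9×ℤ_12 is lcm(9,12) = 36 < 108, so it has no element of order 108

No, ℤ_9 × ℤ_12 ≇ ℤ_108


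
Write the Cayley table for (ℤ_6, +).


Elements: {0, 1, 2, 3, 4, 5}
Operation: addition mod 6
Entry (a, b) = (a + b) mod 6

Cayley table:
  | 0 | 1 | 2 | 3 | 4 | 5
0 | 0 | 1 | 2 | 3 | 4 | 5
1 | 1 | 2 | 3 | 4 | 5 | 0
2 | 2 | 3 | 4 | 5 | 0 | 1
3 | 3 | 4 | 5 | 0 | 1 | 2
4 | 4 | 5 | 0 | 1 | 2 | 3
5 | 5 | 0 | 1 | 2 | 3 | 4


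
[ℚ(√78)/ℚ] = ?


√78 has minimal polynomial x² - 78 (irreducible over ℚ since 78 is squarefree)

[ℚ(√78)/ℚ] = 2


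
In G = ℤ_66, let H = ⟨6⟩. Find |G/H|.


|⟨6⟩| = n / gcd(6, 66) = 66 / 6 = 11
H is normal (ℤ_66 is abelian).
|G/H| = |G| / |H| = 66 / 11 = 6

|G/H| = 6


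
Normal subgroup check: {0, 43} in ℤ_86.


H = {0, 43} in ℤ_86
ℤ_86 is abelian; every subgroup of an abelian group is normal

Yes, normal subgroup


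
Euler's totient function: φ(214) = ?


Factor n: 214 = 2 × 107
φ(n) = n · ∏(1 - 1/p) over distinct primes p | n
φ(214) = 214 · (1 - 1/2) · (1 - 1/107) = 106

φ(214) = 106


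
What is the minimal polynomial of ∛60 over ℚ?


∛60 satisfies x³ - 60 = 0, irreducible over ℚ (no rational root; 60 is not a perfect cube)

Minimal polynomial: x³ - 60


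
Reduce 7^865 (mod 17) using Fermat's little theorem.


Fermat's little theorem: if p is prime and gcd(a,p)=1, then a^(p-1) ≡ 1 (mod p)
p = 17 is prime, gcd(7,17) = 1
Reduce exponent: 865 mod 16 = 1
So 7^865 ≡ 7^1 (mod 17)
7^1 mod 17 = 7

7^865 ≡ 7 (mod 17)


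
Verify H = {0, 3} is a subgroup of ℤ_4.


Subgroup test for H = {0, 3} in (ℤ_4, +):
(1) 0 ∈ H? Yes
(2) Closure: for all a,b ∈ H, (a+b) mod 4 ∈ H? No  [counterexample: 3 + 3 = 2 ∉ H]
(3) Inverses: for all a ∈ H, -a mod 4 ∈ H? No

No, H is not a subgroup of ℤ_4


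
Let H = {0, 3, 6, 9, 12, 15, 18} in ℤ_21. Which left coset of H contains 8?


8 + H = {8 + h (mod 21) : h ∈ H}
8+0=8, 8+3=11, 8+6=14, 8+9=17, 8+12=20, 8+15=2, 8+18=5
8 + H = {2, 5, 8, 11, 14, 17, 20} = 2 + H

8 + H = {2, 5, 8, 11, 14, 17, 20}


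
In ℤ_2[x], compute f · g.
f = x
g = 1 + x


Expand and collect like terms; reduce coefficients mod 2:
x^0: 0·1 = 0 ≡ 0 (mod 2)
x^1: 0·1 + 1·1 = 1 ≡ 1 (mod 2)
x^2: 1·1 = 1 ≡ 1 (mod 2)
Result: x + x^2

f · g = x + x^2


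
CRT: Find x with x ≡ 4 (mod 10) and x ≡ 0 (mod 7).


m₁ = 10, m₂ = 7, gcd = 1, so CRT applies. M = m₁·m₂ = 70
Let M₁ = M/m₁ = 7, M₂ = M/m₂ = 10
Find y₁ ≡ M₁⁻¹ (mod m₁): 7⁻¹ ≡ 3 (mod 10)
Find y₂ ≡ M₂⁻¹ (mod m₂): 10⁻¹ ≡ 5 (mod 7)
x = a₁·M₁·y₁ + a₂·M₂·y₂ = 4·7·3 + 0·10·5 = 84
Reduce mod 70: x ≡ 14
Check: 14 mod 10 = 4 ✓, 14 mod 7 = 0 ✓

x ≡ 14 (mod 70)


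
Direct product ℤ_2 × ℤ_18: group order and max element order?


|ℤ_2 × ℤ_18| = 2 × 18 = 36
Max element order = lcm(2,18) = 18
Cyclic? No (gcd=2)

|ℤ_2×ℤ_18| = 36, max element order = 18


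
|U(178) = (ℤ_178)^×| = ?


U(n) is the group of units mod n; |U(n)| = φ(n)
|U(178)| = φ(178) = 88

|U(178) = (ℤ_178)^×| = 88


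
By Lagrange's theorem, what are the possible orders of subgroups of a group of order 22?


Lagrange's theorem: |H| divides |G|
|G| = 22
Divisors of 22: 1, 2, 11, 22

Possible subgroup orders: {1, 2, 11, 22}


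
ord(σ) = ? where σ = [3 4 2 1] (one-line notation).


Cycle decomposition: (1 3 2 4)
Cycle lengths: 4
Order = lcm(4) = 4

ord(σ) = 4


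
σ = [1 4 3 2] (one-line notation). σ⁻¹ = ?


To find σ⁻¹, swap domain and range:
σ(1) = 1 → σ⁻¹(1) = 1
σ(2) = 4 → σ⁻¹(4) = 2
σ(3) = 3 → σ⁻¹(3) = 3
σ(4) = 2 → σ⁻¹(2) = 4

σ⁻¹ = [1 4 3 2]


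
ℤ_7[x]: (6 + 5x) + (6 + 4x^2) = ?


Add coefficients mod 7:
x^0: 6 + 6 = 5 (mod 7)
x^1: 5 + 0 = 5 (mod 7)
x^2: 0 + 4 = 4 (mod 7)
Result: 5 + 5x + 4x^2

f + g = 5 + 5x + 4x^2


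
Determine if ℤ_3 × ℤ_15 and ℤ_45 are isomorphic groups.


Comparing ℤ_3 × ℤ_15 and ℤ_45:
gcd(3,15) = 3 ≠ 1. Max element order in ℤ_3×ℤ_15 is lcm(3,15) = 15 < 45, so it has no element of order 45

No, ℤ_3 × ℤ_15 ≇ ℤ_45


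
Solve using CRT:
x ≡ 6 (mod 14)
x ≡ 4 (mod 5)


m₁ = 14, m₂ = 5, gcd = 1, so CRT applies. M = m₁·m₂ = 70
Let M₁ = M/m₁ = 5, M₂ = M/m₂ = 14
Find y₁ ≡ M₁⁻¹ (mod m₁): 5⁻¹ ≡ 3 (mod 14)
Find y₂ ≡ M₂⁻¹ (mod m₂): 14⁻¹ ≡ 4 (mod 5)
x = a₁·M₁·y₁ + a₂·M₂·y₂ = 6·5·3 + 4·14·4 = 314
Reduce mod 70: x ≡ 34
Check: 34 mod 14 = 6 ✓, 34 mod 5 = 4 ✓

x ≡ 34 (mod 70)


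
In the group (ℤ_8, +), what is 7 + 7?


Operation: addition mod 8
7 + 7 = (a + b) mod 8 with a = 7, b = 7

7 + 7 = 6


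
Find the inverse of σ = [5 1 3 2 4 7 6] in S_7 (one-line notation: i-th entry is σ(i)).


To find σ⁻¹, swap domain and range:
σ(1) = 5 → σ⁻¹(5) = 1
σ(2) = 1 → σ⁻¹(1) = 2
σ(3) = 3 → σ⁻¹(3) = 3
σ(4) = 2 → σ⁻¹(2) = 4
σ(5) = 4 → σ⁻¹(4) = 5
σ(6) = 7 → σ⁻¹(7) = 6
σ(7) = 6 → σ⁻¹(6) = 7

σ⁻¹ = [2 4 3 5 1 7 6]


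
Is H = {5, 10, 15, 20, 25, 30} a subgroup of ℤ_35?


Subgroup test for H = {5, 10, 15, 20, 25, 30} in (ℤ_35, +):
(1) 0 ∈ H? No
(2) Closure: for all a,b ∈ H, (a+b) mod 35 ∈ H? No  [counterexample: 5 + 30 = 0 ∉ H]
(3) Inverses: for all a ∈ H, -a mod 35 ∈ H? Yes

No, H is not a subgroup of ℤ_35


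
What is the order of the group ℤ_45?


ℤ_n has n elements.

|ℤ_45| = 45


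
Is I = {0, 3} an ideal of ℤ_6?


Check ideal conditions for I = {0, 3} in ℤ_6:
(1) I is an additive subgroup? Yes
(2) For r ∈ ℤ_6 and a ∈ I: r·a ∈ I? Yes

Yes, I is an ideal of ℤ_6


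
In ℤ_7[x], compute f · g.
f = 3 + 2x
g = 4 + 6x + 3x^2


Expand and collect like terms; reduce coefficients mod 7:
x^0: 3·4 = 12 ≡ 5 (mod 7)
x^1: 3·6 + 2·4 = 26 ≡ 5 (mod 7)
x^2: 3·3 + 2·6 = 21 ≡ 0 (mod 7)
x^3: 2·3 = 6 ≡ 6 (mod 7)
Result: 5 + 5x + 6x^3

f · g = 5 + 5x + 6x^3


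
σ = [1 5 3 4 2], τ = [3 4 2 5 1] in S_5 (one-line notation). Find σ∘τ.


σ∘τ: apply τ first, then σ
1 →τ 3 →σ 3
2 →τ 4 →σ 4
3 →τ 2 →σ 5
4 →τ 5 →σ 2
5 →τ 1 →σ 1

σ∘τ = [3 4 5 2 1]


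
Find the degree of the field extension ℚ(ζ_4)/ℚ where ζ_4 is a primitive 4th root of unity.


[ℚ(ζ_n):ℚ] = deg Φ_n(x) = φ(n). Here φ(4) = 2

[ℚ(ζ_4)/ℚ where ζ_4 is a primitive 4th root of unity] = 2


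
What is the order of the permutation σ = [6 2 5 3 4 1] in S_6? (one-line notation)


Cycle decomposition: (1 6) (3 5 4)
Cycle lengths: 2, 3
Order = lcm(2, 3) = 6

ord(σ) = 6


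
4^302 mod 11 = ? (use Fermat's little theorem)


Fermat's little theorem: if p is prime and gcd(a,p)=1, then a^(p-1) ≡ 1 (mod p)
p = 11 is prime, gcd(4,11) = 1
Reduce exponent: 302 mod 10 = 2
So 4^302 ≡ 4^2 (mod 11)
4^2 mod 11 = 5

4^302 ≡ 5 (mod 11)


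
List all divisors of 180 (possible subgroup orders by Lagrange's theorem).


Lagrange's theorem: |H| divides |G|
|G| = 180
Divisors of 180: 1, 2, 3, 4, 5, 6, 9, 10, 12, 15, 18, 20, 30, 36, 45, 60, 90, 180

Possible subgroup orders: {1, 2, 3, 4, 5, 6, 9, 10, 12, 15, 18, 20, 30, 36, 45, 60, 90, 180}


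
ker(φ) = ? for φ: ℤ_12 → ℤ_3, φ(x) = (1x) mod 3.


Kernel = preimage of identity
ker(φ) = {x ∈ ℤ_12 : 1x ≡ 0 (mod 3)}. Since 3 | 12, φ is well-defined. The kernel is the cyclic subgroup ⟨3⟩ of ℤ_12 (order 4), i.e. {0, 3, 6, 9}

ker(φ) = {0, 3, 6, 9}


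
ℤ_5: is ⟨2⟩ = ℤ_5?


g generates ℤ_n iff gcd(g, n) = 1
gcd(2, 5) = 1
Since gcd = 1, 2 is a generator.

Yes, 2 generates ℤ_5


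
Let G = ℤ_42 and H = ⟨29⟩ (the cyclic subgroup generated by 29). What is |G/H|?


|⟨29⟩| = n / gcd(29, 42) = 42 / 1 = 42
H is normal (ℤ_42 is abelian).
|G/H| = |G| / |H| = 42 / 42 = 1

|G/H| = 1


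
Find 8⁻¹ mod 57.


Use the extended Euclidean algorithm to write 1 = 8·s + 57·t; then s mod 57 is the inverse.
Euclidean algorithm:
  8 = 0·57 + 8
  57 = 7·8 + 1
  8 = 8·1 + 0
gcd(8,57) = 1
Back-substitution gives: 8·(-7) + 57·(1) = 1
So 8⁻¹ ≡ -7 ≡ 50 (mod 57)
Check: 8 × 50 = 400 ≡ 1 (mod 57) ✓

8⁻¹ ≡ 50 (mod 57)


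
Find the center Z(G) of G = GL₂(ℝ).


Z(G) = {g ∈ G | gx = xg for all x ∈ G}
Only scalar multiples of the identity commute with all invertible matrices

Z(GL₂(ℝ)) = {aI : a ∈ ℝ, a ≠ 0}


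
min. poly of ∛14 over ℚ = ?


∛14 satisfies x³ - 14 = 0, irreducible over ℚ (no rational root; 14 is not a perfect cube)

Minimal polynomial: x³ - 14


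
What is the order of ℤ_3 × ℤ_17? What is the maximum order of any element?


|ℤ_3 × ℤ_17| = 3 × 17 = 51
Max element order = lcm(3,17) = 51
Cyclic? Yes (gcd=1)

|ℤ_3×ℤ_17| = 51, max element order = 51


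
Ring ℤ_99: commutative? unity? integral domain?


ℤ_99 is a commutative ring with unity 1; 99 = 3×33 is composite, so 3·33 ≡ 0 gives zero divisors (not an integral domain)
Commutative: Yes
Integral domain: No
Has unity: Yes

ℤ_99: Commutative=Yes, Unity=Yes


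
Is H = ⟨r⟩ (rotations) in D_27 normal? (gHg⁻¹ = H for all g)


H = ⟨r⟩ (rotations) in D_27
The rotation subgroup ⟨r⟩ has index 2 in D_27, so it is normal

Yes, normal subgroup


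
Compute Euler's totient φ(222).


Factor n: 222 = 2 × 3 × 37
φ(n) = n · ∏(1 - 1/p) over distinct primes p | n
φ(222) = 222 · (1 - 1/2) · (1 - 1/3) · (1 - 1/37) = 72

φ(222) = 72


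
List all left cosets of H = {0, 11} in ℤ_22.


H = {0, 11}, |H| = 2
Number of cosets = |G|/|H| = 22/2 = 11
0 + H = {0, 11}
1 + H = {1, 12}
2 + H = {2, 13}
3 + H = {3, 14}
4 + H = {4, 15}
5 + H = {5, 16}
6 + H = {6, 17}
7 + H = {7, 18}
8 + H = {8, 19}
9 + H = {9, 20}
10 + H = {10, 21}

Cosets: 0+H={0,11}; 1+H={1,12}; 2+H={2,13}; 3+H={3,14}; 4+H={4,15}; 5+H={5,16}; 6+H={6,17}; 7+H={7,18}; 8+H={8,19}; 9+H={9,20}; 10+H={10,21}


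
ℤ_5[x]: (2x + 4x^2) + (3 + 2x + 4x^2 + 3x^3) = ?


Add coefficients mod 5:
x^0: 0 + 3 = 3 (mod 5)
x^1: 2 + 2 = 4 (mod 5)
x^2: 4 + 4 = 3 (mod 5)
x^3: 0 + 3 = 3 (mod 5)
Result: 3 + 4x + 3x^2 + 3x^3

f + g = 3 + 4x + 3x^2 + 3x^3


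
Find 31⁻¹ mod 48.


Use the extended Euclidean algorithm to write 1 = 31·s + 48·t; then s mod 48 is the inverse.
Euclidean algorithm:
  31 = 0·48 + 31
  48 = 1·31 + 17
  31 = 1·17 + 14
  17 = 1·14 + 3
  14 = 4·3 + 2
  3 = 1·2 + 1
  2 = 2·1 + 0
gcd(31,48) = 1
Back-substitution gives: 31·(-17) + 48·(11) = 1
So 31⁻¹ ≡ -17 ≡ 31 (mod 48)
Check: 31 × 31 = 961 ≡ 1 (mod 48) ✓

31⁻¹ ≡ 31 (mod 48)


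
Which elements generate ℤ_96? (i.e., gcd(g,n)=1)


g generates ℤ_n iff gcd(g,n) = 1
Prime factors of 96: 2, 3
Generators are g ∈ {1,...,95} not divisible by any of these primes.
Generators: {1, 5, 7, 11, 13, 17, 19, 23, 25, 29, 31, 35, 37, 41, 43, 47, 49, 53, 55, 59, 61, 65, 67, 71, 73, 77, 79, 83, 85, 89, 91, 95}
Number of generators = φ(96) = 32

Generators of ℤ_96 = {1, 5, 7, 11, 13, 17, 19, 23, 25, 29, 31, 35, 37, 41, 43, 47, 49, 53, 55, 59, 61, 65, 67, 71, 73, 77, 79, 83, 85, 89, 91, 95}


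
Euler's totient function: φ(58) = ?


Factor n: 58 = 2 × 29
φ(n) = n · ∏(1 - 1/p) over distinct primes p | n
φ(58) = 58 · (1 - 1/2) · (1 - 1/29) = 28

φ(58) = 28


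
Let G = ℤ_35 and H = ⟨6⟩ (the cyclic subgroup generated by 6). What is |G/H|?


|⟨6⟩| = n / gcd(6, 35) = 35 / 1 = 35
H is normal (ℤ_35 is abelian).
|G/H| = |G| / |H| = 35 / 35 = 1

|G/H| = 1


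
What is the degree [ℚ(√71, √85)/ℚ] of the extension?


[ℚ(√71,√85):ℚ] = [ℚ(√71,√85):ℚ(√71)]·[ℚ(√71):ℚ] = 2·2 = 4

[ℚ(√71, √85)/ℚ] = 4


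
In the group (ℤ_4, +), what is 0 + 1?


Operation: addition mod 4
0 + 1 = (a + b) mod 4 with a = 0, b = 1

0 + 1 = 1


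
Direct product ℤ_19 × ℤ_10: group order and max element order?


|ℤ_19 × ℤ_10| = 19 × 10 = 190
Max element order = lcm(19,10) = 190
Cyclic? Yes (gcd=1)

|ℤ_19×ℤ_10| = 190, max element order = 190


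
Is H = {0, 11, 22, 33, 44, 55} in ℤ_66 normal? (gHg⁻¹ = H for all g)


H = {0, 11, 22, 33, 44, 55} in ℤ_66
ℤ_66 is abelian; every subgroup of an abelian group is normal

Yes, normal subgroup


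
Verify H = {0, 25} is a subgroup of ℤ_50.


Subgroup test for H = {0, 25} in (ℤ_50, +):
(1) 0 ∈ H? Yes
(2) Closure: for all a,b ∈ H, (a+b) mod 50 ∈ H? Yes
(3) Inverses: for all a ∈ H, -a mod 50 ∈ H? Yes

Yes, H is a subgroup of ℤ_50


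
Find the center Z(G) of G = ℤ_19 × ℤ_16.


Z(G) = {g ∈ G | gx = xg for all x ∈ G}
Direct product of abelian groups is abelian, so Z(G) = G

Z(ℤ_19 × ℤ_16) = ℤ_19 × ℤ_16


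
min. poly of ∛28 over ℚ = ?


∛28 satisfies x³ - 28 = 0, irreducible over ℚ (no rational root; 28 is not a perfect cube)

Minimal polynomial: x³ - 28


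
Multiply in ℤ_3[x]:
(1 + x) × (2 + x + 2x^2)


Expand and collect like terms; reduce coefficients mod 3:
x^0: 1·2 = 2 ≡ 2 (mod 3)
x^1: 1·1 + 1·2 = 3 ≡ 0 (mod 3)
x^2: 1·2 + 1·1 = 3 ≡ 0 (mod 3)
x^3: 1·2 = 2 ≡ 2 (mod 3)
Result: 2 + 2x^3

f · g = 2 + 2x^3


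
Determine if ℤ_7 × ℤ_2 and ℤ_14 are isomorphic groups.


Comparing ℤ_7 × ℤ_2 and ℤ_14:
gcd(7,2) = 1, so ℤ_7 × ℤ_2 ≅ ℤ_14 (CRT)

Yes, ℤ_7 × ℤ_2 ≅ ℤ_14


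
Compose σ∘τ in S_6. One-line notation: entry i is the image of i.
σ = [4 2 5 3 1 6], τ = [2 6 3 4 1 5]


σ∘τ: apply τ first, then σ
1 →τ 2 →σ 2
2 →τ 6 →σ 6
3 →τ 3 →σ 5
4 →τ 4 →σ 3
5 →τ 1 →σ 4
6 →τ 5 →σ 1

σ∘τ = [2 6 5 3 4 1]


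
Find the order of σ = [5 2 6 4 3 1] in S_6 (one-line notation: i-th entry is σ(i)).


Cycle decomposition: (1 5 3 6)
Cycle lengths: 4
Order = lcm(4) = 4

ord(σ) = 4


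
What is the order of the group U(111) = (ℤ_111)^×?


U(n) is the group of units mod n; |U(n)| = φ(n)
|U(111)| = φ(111) = 72

|U(111) = (ℤ_111)^×| = 72


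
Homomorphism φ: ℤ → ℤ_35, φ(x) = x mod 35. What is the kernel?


Kernel = preimage of identity
ker(φ) = {x ∈ ℤ : x ≡ 0 (mod 35)} = 35ℤ = {0, ±35, ±70, ...}

ker(φ) = 35ℤ


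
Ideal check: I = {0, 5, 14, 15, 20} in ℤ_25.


Check ideal conditions for I = {0, 5, 14, 15, 20} in ℤ_25:
(1) I is an additive subgroup? No
(2) For r ∈ ℤ_25 and a ∈ I: r·a ∈ I? No  [counterexample: r=2, a=5, r·a mod 25 = 10 ∉ I]

No, I is not an ideal of ℤ_25


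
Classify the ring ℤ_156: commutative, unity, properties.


ℤ_156 is a commutative ring with unity 1; 156 = 2×78 is composite, so 2·78 ≡ 0 gives zero divisors (not an integral domain)
Commutative: Yes
Integral domain: No
Has unity: Yes

ℤ_156: Commutative=Yes, Unity=Yes


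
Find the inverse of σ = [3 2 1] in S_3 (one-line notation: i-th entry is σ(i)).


To find σ⁻¹, swap domain and range:
σ(1) = 3 → σ⁻¹(3) = 1
σ(2) = 2 → σ⁻¹(2) = 2
σ(3) = 1 → σ⁻¹(1) = 3

σ⁻¹ = [3 2 1]


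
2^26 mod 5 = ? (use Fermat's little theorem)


Fermat's little theorem: if p is prime and gcd(a,p)=1, then a^(p-1) ≡ 1 (mod p)
p = 5 is prime, gcd(2,5) = 1
Reduce exponent: 26 mod 4 = 2
So 2^26 ≡ 2^2 (mod 5)
2^2 mod 5 = 4

2^26 ≡ 4 (mod 5)


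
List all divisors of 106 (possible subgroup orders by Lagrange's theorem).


Lagrange's theorem: |H| divides |G|
|G| = 106
Divisors of 106: 1, 2, 53, 106

Possible subgroup orders: {1, 2, 53, 106}


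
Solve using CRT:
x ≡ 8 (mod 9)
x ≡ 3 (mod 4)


m₁ = 9, m₂ = 4, gcd = 1, so CRT applies. M = m₁·m₂ = 36
Let M₁ = M/m₁ = 4, M₂ = M/m₂ = 9
Find y₁ ≡ M₁⁻¹ (mod m₁): 4⁻¹ ≡ 7 (mod 9)
Find y₂ ≡ M₂⁻¹ (mod m₂): 9⁻¹ ≡ 1 (mod 4)
x = a₁·M₁·y₁ + a₂·M₂·y₂ = 8·4·7 + 3·9·1 = 251
Reduce mod 36: x ≡ 35
Check: 35 mod 9 = 8 ✓, 35 mod 4 = 3 ✓

x ≡ 35 (mod 36)


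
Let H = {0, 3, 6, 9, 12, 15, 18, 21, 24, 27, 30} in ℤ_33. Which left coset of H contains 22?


22 + H = {22 + h (mod 33) : h ∈ H}
22+0=22, 22+3=25, 22+6=28, 22+9=31, 22+12=1, 22+15=4, 22+18=7, 22+21=10, 22+24=13, 22+27=16, 22+30=19
22 + H = {1, 4, 7, 10, 13, 16, 19, 22, 25, 28, 31} = 1 + H

22 + H = {1, 4, 7, 10, 13, 16, 19, 22, 25, 28, 31}


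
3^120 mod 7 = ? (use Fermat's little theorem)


Fermat's little theorem: if p is prime and gcd(a,p)=1, then a^(p-1) ≡ 1 (mod p)
p = 7 is prime, gcd(3,7) = 1
Reduce exponent: 120 mod 6 = 0
So 3^120 ≡ 3^0 (mod 7)
3^0 = 1

3^120 ≡ 1 (mod 7)


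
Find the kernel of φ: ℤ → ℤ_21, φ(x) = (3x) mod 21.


Kernel = preimage of identity
ker(φ) = {x ∈ ℤ : 3x ≡ 0 (mod 21)}. gcd(3,21) = 3, so 3x ≡ 0 (mod 21) ⟺ x ≡ 0 (mod 21/3 = 7). Hence ker(φ) = 7ℤ

ker(φ) = 7ℤ


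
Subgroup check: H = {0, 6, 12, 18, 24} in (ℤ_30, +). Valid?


Subgroup test for H = {0, 6, 12, 18, 24} in (ℤ_30, +):
(1) 0 ∈ H? Yes
(2) Closure: for all a,b ∈ H, (a+b) mod 30 ∈ H? Yes
(3) Inverses: for all a ∈ H, -a mod 30 ∈ H? Yes

Yes, H is a subgroup of ℤ_30


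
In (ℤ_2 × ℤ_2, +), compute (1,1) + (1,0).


Operation: componentwise addition mod (2, 2)
(1,1) + (1,0) = ((a₁+b₁) mod 2, (a₂+b₂) mod 2) with a = (1,1), b = (1,0)

(1,1) + (1,0) = (0,1)


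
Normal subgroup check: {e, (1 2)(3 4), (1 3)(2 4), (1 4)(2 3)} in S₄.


H = {e, (1 2)(3 4), (1 3)(2 4), (1 4)(2 3)} in S₄
This is the Klein four-group V₄; it is normal in S₄ (it is a union of conjugacy classes)

Yes, normal subgroup


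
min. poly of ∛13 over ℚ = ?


∛13 satisfies x³ - 13 = 0, irreducible over ℚ (no rational root; 13 is not a perfect cube)

Minimal polynomial: x³ - 13


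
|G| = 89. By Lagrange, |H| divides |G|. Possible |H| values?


Lagrange's theorem: |H| divides |G|
|G| = 89
Divisors of 89: 1, 89

Possible subgroup orders: {1, 89}


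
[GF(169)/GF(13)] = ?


GF(169) = GF(13^2), so the extension degree is 2

[GF(169)/GF(13)] = 2


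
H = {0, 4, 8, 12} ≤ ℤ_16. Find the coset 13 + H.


13 + H = {13 + h (mod 16) : h ∈ H}
13+0=13, 13+4=1, 13+8=5, 13+12=9
13 + H = {1, 5, 9, 13} = 1 + H

13 + H = {1, 5, 9, 13}


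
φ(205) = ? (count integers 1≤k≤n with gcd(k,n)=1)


Factor n: 205 = 5 × 41
φ(n) = n · ∏(1 - 1/p) over distinct primes p | n
φ(205) = 205 · (1 - 1/5) · (1 - 1/41) = 160

φ(205) = 160


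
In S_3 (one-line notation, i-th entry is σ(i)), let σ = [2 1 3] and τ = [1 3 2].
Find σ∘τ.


σ∘τ: apply τ first, then σ
1 →τ 1 →σ 2
2 →τ 3 →σ 3
3 →τ 2 →σ 1

σ∘τ = [2 3 1]


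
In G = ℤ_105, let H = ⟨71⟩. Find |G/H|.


|⟨71⟩| = n / gcd(71, 105) = 105 / 1 = 105
H is normal (ℤ_105 is abelian).
|G/H| = |G| / |H| = 105 / 105 = 1

|G/H| = 1


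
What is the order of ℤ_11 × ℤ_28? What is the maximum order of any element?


|ℤ_11 × ℤ_28| = 11 × 28 = 308
Max element order = lcm(11,28) = 308
Cyclic? Yes (gcd=1)

|ℤ_11×ℤ_28| = 308, max element order = 308


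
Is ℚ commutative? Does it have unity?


ℚ is a field: commutative, has unity, every nonzero element is a unit (hence an integral domain)
Commutative: Yes
Integral domain: Yes
Has unity: Yes

ℚ: Commutative=Yes, Unity=Yes


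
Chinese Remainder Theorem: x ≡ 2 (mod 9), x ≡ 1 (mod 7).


m₁ = 9, m₂ = 7, gcd = 1, so CRT applies. M = m₁·m₂ = 63
Let M₁ = M/m₁ = 7, M₂ = M/m₂ = 9
Find y₁ ≡ M₁⁻¹ (mod m₁): 7⁻¹ ≡ 4 (mod 9)
Find y₂ ≡ M₂⁻¹ (mod m₂): 9⁻¹ ≡ 4 (mod 7)
x = a₁·M₁·y₁ + a₂·M₂·y₂ = 2·7·4 + 1·9·4 = 92
Reduce mod 63: x ≡ 29
Check: 29 mod 9 = 2 ✓, 29 mod 7 = 1 ✓

x ≡ 29 (mod 63)


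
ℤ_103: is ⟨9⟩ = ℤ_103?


g generates ℤ_n iff gcd(g, n) = 1
gcd(9, 103) = 1
Since gcd = 1, 9 is a generator.

Yes, 9 generates ℤ_103


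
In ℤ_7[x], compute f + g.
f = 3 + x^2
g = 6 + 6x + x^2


Add coefficients mod 7:
x^0: 3 + 6 = 2 (mod 7)
x^1: 0 + 6 = 6 (mod 7)
x^2: 1 + 1 = 2 (mod 7)
Result: 2 + 6x + 2x^2

f + g = 2 + 6x + 2x^2


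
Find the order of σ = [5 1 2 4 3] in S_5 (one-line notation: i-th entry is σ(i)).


Cycle decomposition: (1 5 3 2)
Cycle lengths: 4
Order = lcm(4) = 4

ord(σ) = 4


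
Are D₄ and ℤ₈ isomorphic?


Comparing D₄ and ℤ₈:
D₄ is non-abelian, ℤ₈ is abelian

No, D₄ ≇ ℤ₈


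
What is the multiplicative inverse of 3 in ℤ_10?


Use the extended Euclidean algorithm to write 1 = 3·s + 10·t; then s mod 10 is the inverse.
Euclidean algorithm:
  3 = 0·10 + 3
  10 = 3·3 + 1
  3 = 3·1 + 0
gcd(3,10) = 1
Back-substitution gives: 3·(-3) + 10·(1) = 1
So 3⁻¹ ≡ -3 ≡ 7 (mod 10)
Check: 3 × 7 = 21 ≡ 1 (mod 10) ✓

3⁻¹ ≡ 7 (mod 10)


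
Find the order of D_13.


|D_n| = 2n (n rotations and n reflections)
|D_13| = 2×13 = 26

|D_13| = 26


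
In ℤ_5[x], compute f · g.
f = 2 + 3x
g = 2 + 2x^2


Expand and collect like terms; reduce coefficients mod 5:
x^0: 2·2 = 4 ≡ 4 (mod 5)
x^1: 2·0 + 3·2 = 6 ≡ 1 (mod 5)
x^2: 2·2 + 3·0 = 4 ≡ 4 (mod 5)
x^3: 3·2 = 6 ≡ 1 (mod 5)
Result: 4 + x + 4x^2 + x^3

f · g = 4 + x + 4x^2 + x^3


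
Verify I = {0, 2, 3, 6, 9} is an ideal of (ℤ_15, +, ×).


Check ideal conditions for I = {0, 2, 3, 6, 9} in ℤ_15:
(1) I is an additive subgroup? No
(2) For r ∈ ℤ_15 and a ∈ I: r·a ∈ I? No  [counterexample: r=2, a=2, r·a mod 15 = 4 ∉ I]

No, I is not an ideal of ℤ_15


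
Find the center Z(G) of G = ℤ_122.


Z(G) = {g ∈ G | gx = xg for all x ∈ G}
ℤ_122 is abelian, so Z(G) = G

Z(ℤ_122) = ℤ_122


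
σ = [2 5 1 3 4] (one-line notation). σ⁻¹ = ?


To find σ⁻¹, swap domain and range:
σ(1) = 2 → σ⁻¹(2) = 1
σ(2) = 5 → σ⁻¹(5) = 2
σ(3) = 1 → σ⁻¹(1) = 3
σ(4) = 3 → σ⁻¹(3) = 4
σ(5) = 4 → σ⁻¹(4) = 5

σ⁻¹ = [3 1 4 5 2]


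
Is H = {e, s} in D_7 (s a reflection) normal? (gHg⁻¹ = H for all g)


H = {e, s} in D_7 (s a reflection)
r·s·r⁻¹ = sr⁻² ≠ s for n ≥ 3, so {e, s} is not closed under conjugation

No, not a normal subgroup


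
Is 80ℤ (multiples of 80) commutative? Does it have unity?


80ℤ is a commutative ring under +,× but has no multiplicative identity (1 ∉ 80ℤ); it has no zero divisors, but without unity it is not an integral domain
Commutative: Yes
Integral domain: No
Has unity: No

80ℤ (multiples of 80): Commutative=Yes, Unity=No


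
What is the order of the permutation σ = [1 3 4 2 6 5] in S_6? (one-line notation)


Cycle decomposition: (2 3 4) (5 6)
Cycle lengths: 3, 2
Order = lcm(3, 2) = 6

ord(σ) = 6


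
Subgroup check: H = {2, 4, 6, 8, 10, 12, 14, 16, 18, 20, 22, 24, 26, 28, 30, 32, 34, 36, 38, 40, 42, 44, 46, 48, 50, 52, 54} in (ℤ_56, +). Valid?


Subgroup test for H = {2, 4, 6, 8, 10, 12, 14, 16, 18, 20, 22, 24, 26, 28, 30, 32, 34, 36, 38, 40, 42, 44, 46, 48, 50, 52, 54} in (ℤ_56, +):
(1) 0 ∈ H? No
(2) Closure: for all a,b ∈ H, (a+b) mod 56 ∈ H? No  [counterexample: 2 + 54 = 0 ∉ H]
(3) Inverses: for all a ∈ H, -a mod 56 ∈ H? Yes

No, H is not a subgroup of ℤ_56


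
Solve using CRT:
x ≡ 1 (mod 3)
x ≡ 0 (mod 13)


m₁ = 3, m₂ = 13, gcd = 1, so CRT applies. M = m₁·m₂ = 39
Let M₁ = M/m₁ = 13, M₂ = M/m₂ = 3
Find y₁ ≡ M₁⁻¹ (mod m₁): 13⁻¹ ≡ 1 (mod 3)
Find y₂ ≡ M₂⁻¹ (mod m₂): 3⁻¹ ≡ 9 (mod 13)
x = a₁·M₁·y₁ + a₂·M₂·y₂ = 1·13·1 + 0·3·9 = 13
Reduce mod 39: x ≡ 13
Check: 13 mod 3 = 1 ✓, 13 mod 13 = 0 ✓

x ≡ 13 (mod 39)


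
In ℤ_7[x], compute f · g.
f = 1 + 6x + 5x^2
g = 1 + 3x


Expand and collect like terms; reduce coefficients mod 7:
x^0: 1·1 = 1 ≡ 1 (mod 7)
x^1: 1·3 + 6·1 = 9 ≡ 2 (mod 7)
x^2: 6·3 + 5·1 = 23 ≡ 2 (mod 7)
x^3: 5·3 = 15 ≡ 1 (mod 7)
Result: 1 + 2x + 2x^2 + x^3

f · g = 1 + 2x + 2x^2 + x^3


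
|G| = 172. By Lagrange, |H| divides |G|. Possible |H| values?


Lagrange's theorem: |H| divides |G|
|G| = 172
Divisors of 172: 1, 2, 4, 43, 86, 172

Possible subgroup orders: {1, 2, 4, 43, 86, 172}


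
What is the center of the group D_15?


Z(G) = {g ∈ G | gx = xg for all x ∈ G}
For odd n, Z(D_n) = {e}: no nontrivial rotation commutes with all reflections

Z(D_15) = {e}


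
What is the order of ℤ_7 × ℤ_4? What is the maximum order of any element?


|ℤ_7 × ℤ_4| = 7 × 4 = 28
Max element order = lcm(7,4) = 28
Cyclic? Yes (gcd=1)

|ℤ_7×ℤ_4| = 28, max element order = 28


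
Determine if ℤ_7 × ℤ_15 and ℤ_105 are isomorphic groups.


Comparing ℤ_7 × ℤ_15 and ℤ_105:
gcd(7,15) = 1, so ℤ_7 × ℤ_15 ≅ ℤ_105 (CRT)

Yes, ℤ_7 × ℤ_15 ≅ ℤ_105


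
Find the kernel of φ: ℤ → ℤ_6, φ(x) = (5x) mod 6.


Kernel = preimage of identity
ker(φ) = {x ∈ ℤ : 5x ≡ 0 (mod 6)}. gcd(5,6) = 1, so 5x ≡ 0 (mod 6) ⟺ x ≡ 0 (mod 6/1 = 6). Hence ker(φ) = 6ℤ

ker(φ) = 6ℤ


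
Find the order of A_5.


|A_n| = n!/2 (even permutations)
|A_5| = 5!/2 = 120/2 = 60

|A_5| = 60


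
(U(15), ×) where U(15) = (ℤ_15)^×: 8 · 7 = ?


Operation: multiplication mod 15
8 · 7 = (a × b) mod 15 with a = 8, b = 7

8 · 7 = 11


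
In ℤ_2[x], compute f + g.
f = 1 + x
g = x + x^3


Add coefficients mod 2:
x^0: 1 + 0 = 1 (mod 2)
x^1: 1 + 1 = 0 (mod 2)
x^2: 0 + 0 = 0 (mod 2)
x^3: 0 + 1 = 1 (mod 2)
Result: 1 + x^3

f + g = 1 + x^3


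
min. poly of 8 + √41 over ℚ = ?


Let α = 8 + √41. Then α - 8 = √41, so (α - 8)² = 41, giving α² - 16α + 23 = 0. Degree 2 and α ∉ ℚ, so this is the minimal polynomial.

Minimal polynomial: x² - 16x + 23


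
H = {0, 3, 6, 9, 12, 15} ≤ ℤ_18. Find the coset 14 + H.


14 + H = {14 + h (mod 18) : h ∈ H}
14+0=14, 14+3=17, 14+6=2, 14+9=5, 14+12=8, 14+15=11
14 + H = {2, 5, 8, 11, 14, 17} = 2 + H

14 + H = {2, 5, 8, 11, 14, 17}


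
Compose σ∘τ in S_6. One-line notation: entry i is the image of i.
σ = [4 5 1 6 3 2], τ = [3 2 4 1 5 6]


σ∘τ: apply τ first, then σ
1 →τ 3 →σ 1
2 →τ 2 →σ 5
3 →τ 4 →σ 6
4 →τ 1 →σ 4
5 →τ 5 →σ 3
6 →τ 6 →σ 2

σ∘τ = [1 5 6 4 3 2]


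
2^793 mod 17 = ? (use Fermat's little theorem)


Fermat's little theorem: if p is prime and gcd(a,p)=1, then a^(p-1) ≡ 1 (mod p)
p = 17 is prime, gcd(2,17) = 1
Reduce exponent: 793 mod 16 = 9
So 2^793 ≡ 2^9 (mod 17)
2^9 mod 17 = 2

2^793 ≡ 2 (mod 17)


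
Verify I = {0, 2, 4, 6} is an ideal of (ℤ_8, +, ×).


Check ideal conditions for I = {0, 2, 4, 6} in ℤ_8:
(1) I is an additive subgroup? Yes
(2) For r ∈ ℤ_8 and a ∈ I: r·a ∈ I? Yes

Yes, I is an ideal of ℤ_8


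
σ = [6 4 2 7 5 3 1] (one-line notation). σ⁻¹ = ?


To find σ⁻¹, swap domain and range:
σ(1) = 6 → σ⁻¹(6) = 1
σ(2) = 4 → σ⁻¹(4) = 2
σ(3) = 2 → σ⁻¹(2) = 3
σ(4) = 7 → σ⁻¹(7) = 4
σ(5) = 5 → σ⁻¹(5) = 5
σ(6) = 3 → σ⁻¹(3) = 6
σ(7) = 1 → σ⁻¹(1) = 7

σ⁻¹ = [7 3 6 2 5 1 4]


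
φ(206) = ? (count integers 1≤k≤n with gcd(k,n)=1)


Factor n: 206 = 2 × 103
φ(n) = n · ∏(1 - 1/p) over distinct primes p | n
φ(206) = 206 · (1 - 1/2) · (1 - 1/103) = 102

φ(206) = 102


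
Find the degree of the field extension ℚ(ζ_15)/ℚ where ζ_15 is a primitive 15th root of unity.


[ℚ(ζ_n):ℚ] = deg Φ_n(x) = φ(n). Here φ(15) = 8

[ℚ(ζ_15)/ℚ where ζ_15 is a primitive 15th root of unity] = 8


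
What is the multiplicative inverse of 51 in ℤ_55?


Use the extended Euclidean algorithm to write 1 = 51·s + 55·t; then s mod 55 is the inverse.
Euclidean algorithm:
  51 = 0·55 + 51
  55 = 1·51 + 4
  51 = 12·4 + 3
  4 = 1·3 + 1
  3 = 3·1 + 0
gcd(51,55) = 1
Back-substitution gives: 51·(-14) + 55·(13) = 1
So 51⁻¹ ≡ -14 ≡ 41 (mod 55)
Check: 51 × 41 = 2091 ≡ 1 (mod 55) ✓

51⁻¹ ≡ 41 (mod 55)


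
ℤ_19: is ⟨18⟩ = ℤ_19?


g generates ℤ_n iff gcd(g, n) = 1
gcd(18, 19) = 1
Since gcd = 1, 18 is a generator.

Yes, 18 generates ℤ_19


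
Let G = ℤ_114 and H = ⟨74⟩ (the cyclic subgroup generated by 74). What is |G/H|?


|⟨74⟩| = n / gcd(74, 114) = 114 / 2 = 57
H is normal (ℤ_114 is abelian).
|G/H| = |G| / |H| = 114 / 57 = 2

|G/H| = 2


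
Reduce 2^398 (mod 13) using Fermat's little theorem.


Fermat's little theorem: if p is prime and gcd(a,p)=1, then a^(p-1) ≡ 1 (mod p)
p = 13 is prime, gcd(2,13) = 1
Reduce exponent: 398 mod 12 = 2
So 2^398 ≡ 2^2 (mod 13)
2^2 mod 13 = 4

2^398 ≡ 4 (mod 13)


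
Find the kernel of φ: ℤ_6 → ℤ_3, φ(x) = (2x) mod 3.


Kernel = preimage of identity
ker(φ) = {x ∈ ℤ_6 : 2x ≡ 0 (mod 3)}. Since 3 | 6, φ is well-defined. The kernel is the cyclic subgroup ⟨3⟩ of ℤ_6 (order 2), i.e. {0, 3}

ker(φ) = {0, 3}


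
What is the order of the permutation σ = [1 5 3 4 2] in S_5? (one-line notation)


Cycle decomposition: (2 5)
Cycle lengths: 2
Order = lcm(2) = 2

ord(σ) = 2


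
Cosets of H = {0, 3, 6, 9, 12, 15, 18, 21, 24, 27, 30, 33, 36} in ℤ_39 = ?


H = {0, 3, 6, 9, 12, 15, 18, 21, 24, 27, 30, 33, 36}, |H| = 13
Number of cosets = |G|/|H| = 39/13 = 3
0 + H = {0, 3, 6, 9, 12, 15, 18, 21, 24, 27, 30, 33, 36}
1 + H = {1, 4, 7, 10, 13, 16, 19, 22, 25, 28, 31, 34, 37}
2 + H = {2, 5, 8, 11, 14, 17, 20, 23, 26, 29, 32, 35, 38}

Cosets: 0+H={0,3,6,9,12,15,18,21,24,27,30,33,36}; 1+H={1,4,7,10,13,16,19,22,25,28,31,34,37}; 2+H={2,5,8,11,14,17,20,23,26,29,32,35,38}


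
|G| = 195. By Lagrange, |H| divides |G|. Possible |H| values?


Lagrange's theorem: |H| divides |G|
|G| = 195
Divisors of 195: 1, 3, 5, 13, 15, 39, 65, 195

Possible subgroup orders: {1, 3, 5, 13, 15, 39, 65, 195}


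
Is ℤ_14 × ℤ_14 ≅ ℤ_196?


Comparing ℤ_14 × ℤ_14 and ℤ_196:
gcd(14,14) = 14 ≠ 1. Max element order in ℤ_14×ℤ_14 is lcm(14,14) = 14 < 196, so it has no element of order 196

No, ℤ_14 × ℤ_14 ≇ ℤ_196


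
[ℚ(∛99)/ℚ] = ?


∛99 has minimal polynomial x³ - 99 (irreducible over ℚ since 99 is not a perfect cube)

[ℚ(∛99)/ℚ] = 3


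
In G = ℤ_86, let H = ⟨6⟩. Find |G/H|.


|⟨6⟩| = n / gcd(6, 86) = 86 / 2 = 43
H is normal (ℤ_86 is abelian).
|G/H| = |G| / |H| = 86 / 43 = 2

|G/H| = 2


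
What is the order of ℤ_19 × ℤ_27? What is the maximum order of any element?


|ℤ_19 × ℤ_27| = 19 × 27 = 513
Max element order = lcm(19,27) = 513
Cyclic? Yes (gcd=1)

|ℤ_19×ℤ_27| = 513, max element order = 513


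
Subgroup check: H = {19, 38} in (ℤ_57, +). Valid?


Subgroup test for H = {19, 38} in (ℤ_57, +):
(1) 0 ∈ H? No
(2) Closure: for all a,b ∈ H, (a+b) mod 57 ∈ H? No  [counterexample: 19 + 38 = 0 ∉ H]
(3) Inverses: for all a ∈ H, -a mod 57 ∈ H? Yes

No, H is not a subgroup of ℤ_57


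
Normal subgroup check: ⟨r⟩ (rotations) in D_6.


H = ⟨r⟩ (rotations) in D_6
The rotation subgroup ⟨r⟩ has index 2 in D_6, so it is normal

Yes, normal subgroup


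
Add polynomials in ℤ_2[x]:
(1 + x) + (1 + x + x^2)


Add coefficients mod 2:
x^0: 1 + 1 = 0 (mod 2)
x^1: 1 + 1 = 0 (mod 2)
x^2: 0 + 1 = 1 (mod 2)
Result: x^2

f + g = x^2


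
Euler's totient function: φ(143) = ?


Factor n: 143 = 11 × 13
φ(n) = n · ∏(1 - 1/p) over distinct primes p | n
φ(143) = 143 · (1 - 1/11) · (1 - 1/13) = 120

φ(143) = 120


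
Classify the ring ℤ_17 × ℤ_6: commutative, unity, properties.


Direct product ring; commutative with unity (1,1); but (1,0)·(0,1) = (0,0) gives zero divisors, so not an integral domain
Commutative: Yes
Integral domain: No
Has unity: Yes

ℤ_17 × ℤ_6: Commutative=Yes, Unity=Yes


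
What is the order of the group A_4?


|A_n| = n!/2 (even permutations)
|A_4| = 4!/2 = 24/2 = 12

|A_4| = 12


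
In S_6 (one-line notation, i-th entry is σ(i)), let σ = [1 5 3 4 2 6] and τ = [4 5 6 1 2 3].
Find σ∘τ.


σ∘τ: apply τ first, then σ
1 →τ 4 →σ 4
2 →τ 5 →σ 2
3 →τ 6 →σ 6
4 →τ 1 →σ 1
5 →τ 2 →σ 5
6 →τ 3 →σ 3

σ∘τ = [4 2 6 1 5 3]


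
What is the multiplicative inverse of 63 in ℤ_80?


Use the extended Euclidean algorithm to write 1 = 63·s + 80·t; then s mod 80 is the inverse.
Euclidean algorithm:
  63 = 0·80 + 63
  80 = 1·63 + 17
  63 = 3·17 + 12
  17 = 1·12 + 5
  12 = 2·5 + 2
  5 = 2·2 + 1
  2 = 2·1 + 0
gcd(63,80) = 1
Back-substitution gives: 63·(-33) + 80·(26) = 1
So 63⁻¹ ≡ -33 ≡ 47 (mod 80)
Check: 63 × 47 = 2961 ≡ 1 (mod 80) ✓

63⁻¹ ≡ 47 (mod 80)


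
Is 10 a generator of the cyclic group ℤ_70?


g generates ℤ_n iff gcd(g, n) = 1
gcd(10, 70) = 10
Since gcd = 10 ≠ 1, ⟨10⟩ has order 7 < 70, so 10 is not a generator.

No, 10 does not generate ℤ_70


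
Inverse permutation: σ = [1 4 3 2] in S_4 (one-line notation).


To find σ⁻¹, swap domain and range:
σ(1) = 1 → σ⁻¹(1) = 1
σ(2) = 4 → σ⁻¹(4) = 2
σ(3) = 3 → σ⁻¹(3) = 3
σ(4) = 2 → σ⁻¹(2) = 4

σ⁻¹ = [1 4 3 2]


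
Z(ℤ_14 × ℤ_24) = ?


Z(G) = {g ∈ G | gx = xg for all x ∈ G}
Direct product of abelian groups is abelian, so Z(G) = G

Z(ℤ_14 × ℤ_24) = ℤ_14 × ℤ_24


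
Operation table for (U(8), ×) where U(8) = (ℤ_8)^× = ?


Elements: {1, 3, 5, 7}
Operation: multiplication mod 8
Entry (a, b) = (a × b) mod 8

Cayley table:
  | 1 | 3 | 5 | 7
1 | 1 | 3 | 5 | 7
3 | 3 | 1 | 7 | 5
5 | 5 | 7 | 1 | 3
7 | 7 | 5 | 3 | 1


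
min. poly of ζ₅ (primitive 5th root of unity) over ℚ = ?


ζ₅ is a root of Φ₅(x) = x⁴ + x³ + x² + x + 1, irreducible over ℚ

Minimal polynomial: x⁴ + x³ + x² + x + 1


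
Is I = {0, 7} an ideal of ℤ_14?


Check ideal conditions for I = {0, 7} in ℤ_14:
(1) I is an additive subgroup? Yes
(2) For r ∈ ℤ_14 and a ∈ I: r·a ∈ I? Yes

Yes, I is an ideal of ℤ_14


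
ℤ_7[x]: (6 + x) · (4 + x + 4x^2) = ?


Expand and collect like terms; reduce coefficients mod 7:
x^0: 6·4 = 24 ≡ 3 (mod 7)
x^1: 6·1 + 1·4 = 10 ≡ 3 (mod 7)
x^2: 6·4 + 1·1 = 25 ≡ 4 (mod 7)
x^3: 1·4 = 4 ≡ 4 (mod 7)
Result: 3 + 3x + 4x^2 + 4x^3

f · g = 3 + 3x + 4x^2 + 4x^3


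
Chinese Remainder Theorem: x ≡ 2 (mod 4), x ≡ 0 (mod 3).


m₁ = 4, m₂ = 3, gcd = 1, so CRT applies. M = m₁·m₂ = 12
Let M₁ = M/m₁ = 3, M₂ = M/m₂ = 4
Find y₁ ≡ M₁⁻¹ (mod m₁): 3⁻¹ ≡ 3 (mod 4)
Find y₂ ≡ M₂⁻¹ (mod m₂): 4⁻¹ ≡ 1 (mod 3)
x = a₁·M₁·y₁ + a₂·M₂·y₂ = 2·3·3 + 0·4·1 = 18
Reduce mod 12: x ≡ 6
Check: 6 mod 4 = 2 ✓, 6 mod 3 = 0 ✓

x ≡ 6 (mod 12)


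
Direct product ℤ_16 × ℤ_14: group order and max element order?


|ℤ_16 × ℤ_14| = 16 × 14 = 224
Max element order = lcm(16,14) = 112
Cyclic? No (gcd=2)

|ℤ_16×ℤ_14| = 224, max element order = 112


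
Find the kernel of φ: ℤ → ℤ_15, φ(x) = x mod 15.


Kernel = preimage of identity
ker(φ) = {x ∈ ℤ : x ≡ 0 (mod 15)} = 15ℤ = {0, ±15, ±30, ...}

ker(φ) = 15ℤ


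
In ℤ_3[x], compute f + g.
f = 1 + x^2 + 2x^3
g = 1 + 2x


Add coefficients mod 3:
x^0: 1 + 1 = 2 (mod 3)
x^1: 0 + 2 = 2 (mod 3)
x^2: 1 + 0 = 1 (mod 3)
x^3: 2 + 0 = 2 (mod 3)
Result: 2 + 2x + x^2 + 2x^3

f + g = 2 + 2x + x^2 + 2x^3


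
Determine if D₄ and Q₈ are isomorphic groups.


Comparing D₄ and Q₈:
D₄ has 5 elements of order 2; Q₈ has only 1

No, D₄ ≇ Q₈


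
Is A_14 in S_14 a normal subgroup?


H = A_14 in S_14
A_14 has index 2 in S_14, and every subgroup of index 2 is normal

Yes, normal subgroup


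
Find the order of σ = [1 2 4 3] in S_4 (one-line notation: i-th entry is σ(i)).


Cycle decomposition: (3 4)
Cycle lengths: 2
Order = lcm(2) = 2

ord(σ) = 2


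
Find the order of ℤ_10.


ℤ_n has n elements.

|ℤ_10| = 10


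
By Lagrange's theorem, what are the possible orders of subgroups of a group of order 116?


Lagrange's theorem: |H| divides |G|
|G| = 116
Divisors of 116: 1, 2, 4, 29, 58, 116

Possible subgroup orders: {1, 2, 4, 29, 58, 116}


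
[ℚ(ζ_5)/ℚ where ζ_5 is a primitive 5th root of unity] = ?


[ℚ(ζ_n):ℚ] = deg Φ_n(x) = φ(n). Here φ(5) = 4

[ℚ(ζ_5)/ℚ where ζ_5 is a primitive 5th root of unity] = 4


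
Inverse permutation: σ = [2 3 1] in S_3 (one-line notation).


To find σ⁻¹, swap domain and range:
σ(1) = 2 → σ⁻¹(2) = 1
σ(2) = 3 → σ⁻¹(3) = 2
σ(3) = 1 → σ⁻¹(1) = 3

σ⁻¹ = [3 1 2]


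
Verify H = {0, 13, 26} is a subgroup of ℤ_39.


Subgroup test for H = {0, 13, 26} in (ℤ_39, +):
(1) 0 ∈ H? Yes
(2) Closure: for all a,b ∈ H, (a+b) mod 39 ∈ H? Yes
(3) Inverses: for all a ∈ H, -a mod 39 ∈ H? Yes

Yes, H is a subgroup of ℤ_39


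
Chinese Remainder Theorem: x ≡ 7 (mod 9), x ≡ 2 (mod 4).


m₁ = 9, m₂ = 4, gcd = 1, so CRT applies. M = m₁·m₂ = 36
Let M₁ = M/m₁ = 4, M₂ = M/m₂ = 9
Find y₁ ≡ M₁⁻¹ (mod m₁): 4⁻¹ ≡ 7 (mod 9)
Find y₂ ≡ M₂⁻¹ (mod m₂): 9⁻¹ ≡ 1 (mod 4)
x = a₁·M₁·y₁ + a₂·M₂·y₂ = 7·4·7 + 2·9·1 = 214
Reduce mod 36: x ≡ 34
Check: 34 mod 9 = 7 ✓, 34 mod 4 = 2 ✓

x ≡ 34 (mod 36)


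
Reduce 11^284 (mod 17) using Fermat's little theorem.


Fermat's little theorem: if p is prime and gcd(a,p)=1, then a^(p-1) ≡ 1 (mod p)
p = 17 is prime, gcd(11,17) = 1
Reduce exponent: 284 mod 16 = 12
So 11^284 ≡ 11^12 (mod 17)
11^12 mod 17 = 13

11^284 ≡ 13 (mod 17)


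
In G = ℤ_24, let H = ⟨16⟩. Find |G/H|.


|⟨16⟩| = n / gcd(16, 24) = 24 / 8 = 3
H is normal (ℤ_24 is abelian).
|G/H| = |G| / |H| = 24 / 3 = 8

|G/H| = 8
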